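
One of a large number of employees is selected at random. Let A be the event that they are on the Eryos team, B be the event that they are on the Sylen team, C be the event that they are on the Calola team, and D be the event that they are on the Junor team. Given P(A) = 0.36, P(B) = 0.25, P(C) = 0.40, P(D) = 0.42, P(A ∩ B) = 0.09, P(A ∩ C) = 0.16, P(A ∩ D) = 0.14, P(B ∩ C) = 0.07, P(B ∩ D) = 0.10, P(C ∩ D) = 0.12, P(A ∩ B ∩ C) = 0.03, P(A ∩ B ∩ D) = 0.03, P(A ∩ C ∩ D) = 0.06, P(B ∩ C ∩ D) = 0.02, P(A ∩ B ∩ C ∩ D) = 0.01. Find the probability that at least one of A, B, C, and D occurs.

0.88

P(A ∪ B ∪ C ∪ D) = 0.36 + 0.25 + 0.40 + 0.42 − 0.09 − 0.16 − 0.14 − 0.07 − 0.10 − 0.12 + 0.03 + 0.03 + 0.06 + 0.02 − 0.01 = 0.88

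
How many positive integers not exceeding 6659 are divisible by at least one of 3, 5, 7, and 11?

3891

Apply inclusion-exclusion:
floor(6659/3) + floor(6659/5) + floor(6659/7) + floor(6659/11) − floor(6659/15) − floor(6659/21) − floor(6659/33) − floor(6659/35) − floor(6659/55) − floor(6659/77) + floor(6659/105) + floor(6659/165) + floor(6659/231) + floor(6659/385) − floor(6659/1155) = 2219 + 1331 + 951 + 605 − 443 − 317 − 201 − 190 − 121 − 86 + 63 + 40 + 28 + 17 − 5 = 3891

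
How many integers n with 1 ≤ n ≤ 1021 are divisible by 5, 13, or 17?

311

By inclusion-exclusion,
204 + 78 + 60 − 15 − 12 − 4 + 0 = 311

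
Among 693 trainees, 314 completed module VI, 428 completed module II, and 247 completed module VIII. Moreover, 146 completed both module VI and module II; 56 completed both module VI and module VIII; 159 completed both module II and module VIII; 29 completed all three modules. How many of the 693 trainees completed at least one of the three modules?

By inclusion-exclusion,
|at least one| = 314 + 428 + 247 − 146 − 56 − 159 + 29 = 657

657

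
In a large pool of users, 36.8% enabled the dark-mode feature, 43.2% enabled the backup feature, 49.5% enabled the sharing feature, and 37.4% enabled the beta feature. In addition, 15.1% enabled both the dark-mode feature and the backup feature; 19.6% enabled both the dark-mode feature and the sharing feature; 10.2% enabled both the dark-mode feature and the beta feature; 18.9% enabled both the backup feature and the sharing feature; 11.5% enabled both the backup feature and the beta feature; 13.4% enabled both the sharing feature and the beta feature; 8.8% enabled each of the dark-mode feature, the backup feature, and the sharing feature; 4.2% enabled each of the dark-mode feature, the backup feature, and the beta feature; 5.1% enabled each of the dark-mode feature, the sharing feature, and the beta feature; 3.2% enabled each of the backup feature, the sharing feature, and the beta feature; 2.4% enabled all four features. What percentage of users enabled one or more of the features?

Apply inclusion-exclusion:
P(≥1) = 36.8 + 43.2 + 49.5 + 37.4 − 15.1 − 19.6 − 10.2 − 18.9 − 11.5 − 13.4 + 8.8 + 4.2 + 5.1 + 3.2 − 2.4 = 97.1%

97.1%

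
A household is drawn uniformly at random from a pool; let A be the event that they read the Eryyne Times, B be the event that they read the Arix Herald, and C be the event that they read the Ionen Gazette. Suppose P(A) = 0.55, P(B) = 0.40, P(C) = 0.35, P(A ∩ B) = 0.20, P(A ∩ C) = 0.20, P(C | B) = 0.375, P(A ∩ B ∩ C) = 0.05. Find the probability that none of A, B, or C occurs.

0.20

P(B ∩ C) = P(B)·P(C|B) = 0.40 × 0.375 = 0.15
Inclusion–exclusion gives
P(A ∪ B ∪ C) = 0.55 + 0.40 + 0.35 − 0.20 − 0.20 − 0.15 + 0.05 = 0.80
P(none) = 1 − 0.80 = 0.20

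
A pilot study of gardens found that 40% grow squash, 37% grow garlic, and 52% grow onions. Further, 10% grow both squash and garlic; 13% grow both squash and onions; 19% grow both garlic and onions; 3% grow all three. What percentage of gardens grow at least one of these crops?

90%

P(union) = 40 + 37 + 52 − 10 − 13 − 19 + 3 = 90%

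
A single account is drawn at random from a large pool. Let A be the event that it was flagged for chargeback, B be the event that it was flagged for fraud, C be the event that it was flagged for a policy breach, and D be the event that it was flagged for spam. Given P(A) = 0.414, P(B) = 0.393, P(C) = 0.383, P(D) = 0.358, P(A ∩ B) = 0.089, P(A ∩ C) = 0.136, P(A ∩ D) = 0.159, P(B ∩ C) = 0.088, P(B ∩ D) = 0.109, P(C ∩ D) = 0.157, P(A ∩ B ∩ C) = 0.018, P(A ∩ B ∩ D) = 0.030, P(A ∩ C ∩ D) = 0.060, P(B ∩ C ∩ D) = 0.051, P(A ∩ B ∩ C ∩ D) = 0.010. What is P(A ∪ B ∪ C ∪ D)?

Inclusion–exclusion gives
P(A ∪ B ∪ C ∪ D) = 0.414 + 0.393 + 0.383 + 0.358 − 0.089 − 0.136 − 0.159 − 0.088 − 0.109 − 0.157 + 0.018 + 0.030 + 0.060 + 0.051 − 0.010 = 0.959

0.959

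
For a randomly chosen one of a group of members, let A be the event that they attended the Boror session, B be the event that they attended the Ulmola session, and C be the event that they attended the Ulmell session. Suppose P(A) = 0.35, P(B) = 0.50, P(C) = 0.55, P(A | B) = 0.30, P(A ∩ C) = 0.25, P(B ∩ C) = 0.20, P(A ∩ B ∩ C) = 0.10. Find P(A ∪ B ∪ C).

P(A ∩ B) = P(B)·P(A|B) = 0.50 × 0.30 = 0.15
Using inclusion–exclusion:
P(A ∪ B ∪ C) = 0.35 + 0.50 + 0.55 − 0.15 − 0.25 − 0.20 + 0.10 = 0.90

0.90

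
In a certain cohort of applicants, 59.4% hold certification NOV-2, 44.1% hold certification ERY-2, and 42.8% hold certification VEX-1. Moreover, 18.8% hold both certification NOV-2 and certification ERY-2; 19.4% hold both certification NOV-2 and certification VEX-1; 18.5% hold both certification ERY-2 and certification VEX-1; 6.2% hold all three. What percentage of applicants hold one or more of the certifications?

By inclusion–exclusion:
P(≥1) = 59.4 + 44.1 + 42.8 − 18.8 − 19.4 − 18.5 + 6.2 = 95.8%

95.8%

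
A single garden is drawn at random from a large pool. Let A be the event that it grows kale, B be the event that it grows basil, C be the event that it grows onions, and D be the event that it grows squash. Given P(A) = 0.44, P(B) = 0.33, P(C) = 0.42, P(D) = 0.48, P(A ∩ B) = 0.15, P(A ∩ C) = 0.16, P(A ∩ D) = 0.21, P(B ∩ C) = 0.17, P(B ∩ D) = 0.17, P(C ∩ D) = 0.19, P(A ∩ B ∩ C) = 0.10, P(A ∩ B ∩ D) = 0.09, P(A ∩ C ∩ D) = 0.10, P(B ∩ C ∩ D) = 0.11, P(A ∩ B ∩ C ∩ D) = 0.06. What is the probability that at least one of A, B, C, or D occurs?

0.96

By inclusion-exclusion,
P(A ∪ B ∪ C ∪ D) = 0.44 + 0.33 + 0.42 + 0.48 − 0.15 − 0.16 − 0.21 − 0.17 − 0.17 − 0.19 + 0.10 + 0.09 + 0.10 + 0.11 − 0.06 = 0.96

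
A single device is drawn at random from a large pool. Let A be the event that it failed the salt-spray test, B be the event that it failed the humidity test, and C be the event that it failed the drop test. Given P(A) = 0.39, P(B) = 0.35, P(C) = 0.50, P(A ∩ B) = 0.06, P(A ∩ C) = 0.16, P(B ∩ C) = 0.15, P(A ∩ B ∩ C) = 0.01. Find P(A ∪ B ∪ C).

0.88

By inclusion-exclusion,
P(A ∪ B ∪ C) = 0.39 + 0.35 + 0.50 − 0.06 − 0.16 − 0.15 + 0.01 = 0.88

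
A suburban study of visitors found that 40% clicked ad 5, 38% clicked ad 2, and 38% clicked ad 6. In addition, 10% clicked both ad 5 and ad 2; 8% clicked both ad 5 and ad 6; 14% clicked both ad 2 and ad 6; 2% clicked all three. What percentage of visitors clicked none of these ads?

P(at least one) = 40 + 38 + 38 − 10 − 8 − 14 + 2 = 86%
P(none) = 100% − 86% = 14%

14%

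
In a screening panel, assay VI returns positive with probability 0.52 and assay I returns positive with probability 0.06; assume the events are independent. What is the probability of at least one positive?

0.5488

P(none) = (1 − 0.52) × (1 − 0.06) = 0.48 × 0.94 = 0.4512
P(at least one) = 1 − 0.4512 = 0.5488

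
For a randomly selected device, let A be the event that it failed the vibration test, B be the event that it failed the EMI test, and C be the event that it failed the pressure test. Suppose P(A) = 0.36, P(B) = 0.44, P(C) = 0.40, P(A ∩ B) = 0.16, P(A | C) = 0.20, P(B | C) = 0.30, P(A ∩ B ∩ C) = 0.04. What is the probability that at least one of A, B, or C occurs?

0.88

P(A ∩ C) = P(C)·P(A|C) = 0.40 × 0.20 = 0.08
P(B ∩ C) = P(C)·P(B|C) = 0.40 × 0.30 = 0.12
By inclusion–exclusion:
P(A ∪ B ∪ C) = 0.36 + 0.44 + 0.40 − 0.16 − 0.08 − 0.12 + 0.04 = 0.88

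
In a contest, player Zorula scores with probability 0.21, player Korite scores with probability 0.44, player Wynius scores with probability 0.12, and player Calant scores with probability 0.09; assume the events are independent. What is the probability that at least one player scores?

P(none) = (1 − 0.21) × (1 − 0.44) × (1 − 0.12) × (1 − 0.09) = 0.79 × 0.56 × 0.88 × 0.91 = 0.35427392
P(at least one) = 1 − 0.35427392 = 0.64572608

0.64572608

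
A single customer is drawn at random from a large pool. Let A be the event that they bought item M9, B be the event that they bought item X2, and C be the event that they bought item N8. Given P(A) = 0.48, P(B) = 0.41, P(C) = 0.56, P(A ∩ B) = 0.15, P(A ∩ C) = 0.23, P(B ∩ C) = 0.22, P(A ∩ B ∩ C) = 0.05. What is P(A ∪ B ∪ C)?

0.90

P(A ∪ B ∪ C) = 0.48 + 0.41 + 0.56 − 0.15 − 0.23 − 0.22 + 0.05 = 0.90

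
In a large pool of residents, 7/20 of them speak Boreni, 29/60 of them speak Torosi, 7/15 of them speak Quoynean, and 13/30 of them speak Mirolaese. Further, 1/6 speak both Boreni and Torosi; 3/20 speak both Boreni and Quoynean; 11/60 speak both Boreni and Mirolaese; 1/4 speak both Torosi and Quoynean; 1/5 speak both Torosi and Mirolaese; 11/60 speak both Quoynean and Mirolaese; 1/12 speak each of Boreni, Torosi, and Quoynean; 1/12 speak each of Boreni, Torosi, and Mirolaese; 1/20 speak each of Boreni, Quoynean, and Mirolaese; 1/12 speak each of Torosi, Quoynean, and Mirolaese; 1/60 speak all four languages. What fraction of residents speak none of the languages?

Apply inclusion-exclusion:
P(at least one) = 7/20 + 29/60 + 7/15 + 13/30 − 1/6 − 3/20 − 11/60 − 1/4 − 1/5 − 11/60 + 1/12 + 1/12 + 1/20 + 1/12 − 1/60 = 53/60
P(none) = 1 − 53/60 = 7/60

7/60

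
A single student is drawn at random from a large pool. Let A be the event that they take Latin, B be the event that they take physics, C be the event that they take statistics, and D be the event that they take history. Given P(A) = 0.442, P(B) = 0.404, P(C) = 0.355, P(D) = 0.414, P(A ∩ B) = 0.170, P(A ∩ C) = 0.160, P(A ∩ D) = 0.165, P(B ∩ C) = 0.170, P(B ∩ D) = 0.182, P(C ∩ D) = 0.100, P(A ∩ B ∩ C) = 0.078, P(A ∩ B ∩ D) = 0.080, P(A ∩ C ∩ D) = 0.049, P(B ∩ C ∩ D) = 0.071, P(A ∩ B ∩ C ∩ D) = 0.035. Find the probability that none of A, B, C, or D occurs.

Inclusion–exclusion gives
P(A ∪ B ∪ C ∪ D) = 0.442 + 0.404 + 0.355 + 0.414 − 0.170 − 0.160 − 0.165 − 0.170 − 0.182 − 0.100 + 0.078 + 0.080 + 0.049 + 0.071 − 0.035 = 0.911
P(none) = 1 − 0.911 = 0.089

0.089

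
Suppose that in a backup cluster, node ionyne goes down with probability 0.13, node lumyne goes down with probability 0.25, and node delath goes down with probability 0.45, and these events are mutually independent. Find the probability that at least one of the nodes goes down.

P(none) = (1 − 0.13) × (1 − 0.25) × (1 − 0.45) = 0.87 × 0.75 × 0.55 = 0.358875
P(at least one) = 1 − 0.358875 = 0.641125

0.641125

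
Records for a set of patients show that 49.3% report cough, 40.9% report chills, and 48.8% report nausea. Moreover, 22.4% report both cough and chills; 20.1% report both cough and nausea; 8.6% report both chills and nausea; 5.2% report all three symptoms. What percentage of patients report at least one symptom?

93.1%

P(union) = 49.3 + 40.9 + 48.8 − 22.4 − 20.1 − 8.6 + 5.2 = 93.1%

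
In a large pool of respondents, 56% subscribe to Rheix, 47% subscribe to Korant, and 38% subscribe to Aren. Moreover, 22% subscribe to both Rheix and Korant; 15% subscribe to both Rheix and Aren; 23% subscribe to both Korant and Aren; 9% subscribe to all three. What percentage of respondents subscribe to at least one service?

Apply inclusion-exclusion:
P(union) = 56 + 47 + 38 − 22 − 15 − 23 + 9 = 90%

90%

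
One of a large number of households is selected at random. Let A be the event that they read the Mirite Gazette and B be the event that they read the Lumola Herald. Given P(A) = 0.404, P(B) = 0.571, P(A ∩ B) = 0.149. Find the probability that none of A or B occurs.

Apply inclusion-exclusion:
P(A ∪ B) = 0.404 + 0.571 − 0.149 = 0.826
P(none) = 1 − 0.826 = 0.174

0.174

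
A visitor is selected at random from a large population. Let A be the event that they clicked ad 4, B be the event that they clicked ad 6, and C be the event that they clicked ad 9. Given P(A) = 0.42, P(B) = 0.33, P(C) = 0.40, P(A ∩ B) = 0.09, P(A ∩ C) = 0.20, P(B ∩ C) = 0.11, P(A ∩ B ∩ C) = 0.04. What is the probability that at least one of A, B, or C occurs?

P(A ∪ B ∪ C) = 0.42 + 0.33 + 0.40 − 0.09 − 0.20 − 0.11 + 0.04 = 0.79

0.79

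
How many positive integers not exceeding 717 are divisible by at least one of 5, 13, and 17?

218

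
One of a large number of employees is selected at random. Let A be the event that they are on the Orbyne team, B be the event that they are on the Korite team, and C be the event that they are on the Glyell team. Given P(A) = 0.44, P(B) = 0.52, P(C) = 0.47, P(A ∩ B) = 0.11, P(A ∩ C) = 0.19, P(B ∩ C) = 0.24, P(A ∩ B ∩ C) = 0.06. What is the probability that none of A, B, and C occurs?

0.05

Inclusion–exclusion gives
P(A ∪ B ∪ C) = 0.44 + 0.52 + 0.47 − 0.11 − 0.19 − 0.24 + 0.06 = 0.95
P(none) = 1 − 0.95 = 0.05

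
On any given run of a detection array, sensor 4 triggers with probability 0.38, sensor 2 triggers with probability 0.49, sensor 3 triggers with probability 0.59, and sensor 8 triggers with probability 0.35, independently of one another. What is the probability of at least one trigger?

0.9157327

Independence gives P(none) = ∏(1 − pᵢ).
P(none) = (1 − 0.38) × (1 − 0.49) × (1 − 0.59) × (1 − 0.35) = 0.62 × 0.51 × 0.41 × 0.65 = 0.0842673
P(at least one) = 1 − 0.0842673 = 0.9157327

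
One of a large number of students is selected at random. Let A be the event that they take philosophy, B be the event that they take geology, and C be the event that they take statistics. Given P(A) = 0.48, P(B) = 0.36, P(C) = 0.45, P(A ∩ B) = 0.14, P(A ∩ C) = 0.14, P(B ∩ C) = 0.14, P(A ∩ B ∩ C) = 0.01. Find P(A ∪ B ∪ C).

0.88

Inclusion–exclusion gives
P(A ∪ B ∪ C) = 0.48 + 0.36 + 0.45 − 0.14 − 0.14 − 0.14 + 0.01 = 0.88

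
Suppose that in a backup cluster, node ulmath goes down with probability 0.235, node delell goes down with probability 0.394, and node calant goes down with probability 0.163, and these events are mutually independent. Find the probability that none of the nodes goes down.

Since the events are independent, P(none) is the product of the individual non-occurrence probabilities.
P(none) = (1 − 0.235) × (1 − 0.394) × (1 − 0.163) = 0.765 × 0.606 × 0.837 = 0.38802483

0.38802483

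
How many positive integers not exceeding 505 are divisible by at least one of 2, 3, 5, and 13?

floor(505/2) + floor(505/3) + floor(505/5) + floor(505/13) − floor(505/6) − floor(505/10) − floor(505/26) − floor(505/15) − floor(505/39) − floor(505/65) + floor(505/30) + floor(505/78) + floor(505/130) + floor(505/195) − floor(505/390) = 252 + 168 + 101 + 38 − 84 − 50 − 19 − 33 − 12 − 7 + 16 + 6 + 3 + 2 − 1 = 380

380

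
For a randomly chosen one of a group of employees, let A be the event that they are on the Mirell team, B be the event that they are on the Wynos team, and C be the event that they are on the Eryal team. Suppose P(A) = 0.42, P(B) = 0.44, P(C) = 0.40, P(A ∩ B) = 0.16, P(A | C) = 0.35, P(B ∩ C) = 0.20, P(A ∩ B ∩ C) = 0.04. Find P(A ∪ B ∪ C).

0.80

P(A ∩ C) = P(C)·P(A|C) = 0.40 × 0.35 = 0.14
P(A ∪ B ∪ C) = 0.42 + 0.44 + 0.40 − 0.16 − 0.14 − 0.20 + 0.04 = 0.80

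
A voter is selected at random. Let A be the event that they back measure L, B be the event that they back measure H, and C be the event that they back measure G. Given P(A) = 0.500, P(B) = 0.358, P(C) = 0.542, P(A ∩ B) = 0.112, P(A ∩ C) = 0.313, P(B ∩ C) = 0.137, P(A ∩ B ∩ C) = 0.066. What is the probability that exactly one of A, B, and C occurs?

P(exactly one) = 0.500 + 0.358 + 0.542 − 2·0.112 − 2·0.313 − 2·0.137 + 3·0.066 = 0.474

0.474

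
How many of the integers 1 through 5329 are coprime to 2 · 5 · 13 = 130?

Apply inclusion-exclusion:
⌊5329/2⌋ + ⌊5329/5⌋ + ⌊5329/13⌋ − ⌊5329/10⌋ − ⌊5329/26⌋ − ⌊5329/65⌋ + ⌊5329/130⌋ = 2664 + 1065 + 409 − 532 − 204 − 81 + 40 = 3361
5329 − 3361 = 1968

1968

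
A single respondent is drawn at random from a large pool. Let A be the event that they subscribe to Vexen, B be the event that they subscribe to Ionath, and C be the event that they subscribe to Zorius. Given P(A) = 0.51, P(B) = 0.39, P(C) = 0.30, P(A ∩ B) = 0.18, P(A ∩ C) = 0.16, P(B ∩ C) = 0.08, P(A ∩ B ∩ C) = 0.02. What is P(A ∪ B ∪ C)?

By inclusion-exclusion,
P(A ∪ B ∪ C) = 0.51 + 0.39 + 0.30 − 0.18 − 0.16 − 0.08 + 0.02 = 0.80

0.80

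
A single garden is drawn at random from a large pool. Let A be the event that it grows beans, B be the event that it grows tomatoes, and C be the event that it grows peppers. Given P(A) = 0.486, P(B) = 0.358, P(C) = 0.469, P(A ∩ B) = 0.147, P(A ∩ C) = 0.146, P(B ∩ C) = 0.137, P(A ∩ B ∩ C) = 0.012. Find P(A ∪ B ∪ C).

0.895

P(A ∪ B ∪ C) = 0.486 + 0.358 + 0.469 − 0.147 − 0.146 − 0.137 + 0.012 = 0.895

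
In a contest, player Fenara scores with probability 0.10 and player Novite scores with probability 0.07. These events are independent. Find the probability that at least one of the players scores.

0.163

Independence gives P(none) = ∏(1 − pᵢ).
P(none) = (1 − 0.10) × (1 − 0.07) = 0.90 × 0.93 = 0.837
P(at least one) = 1 − 0.837 = 0.163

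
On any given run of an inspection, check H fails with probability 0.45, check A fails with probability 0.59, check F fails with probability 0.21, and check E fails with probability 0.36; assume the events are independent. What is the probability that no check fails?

0.1140128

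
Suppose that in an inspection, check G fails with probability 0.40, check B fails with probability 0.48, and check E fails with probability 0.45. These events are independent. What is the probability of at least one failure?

0.8284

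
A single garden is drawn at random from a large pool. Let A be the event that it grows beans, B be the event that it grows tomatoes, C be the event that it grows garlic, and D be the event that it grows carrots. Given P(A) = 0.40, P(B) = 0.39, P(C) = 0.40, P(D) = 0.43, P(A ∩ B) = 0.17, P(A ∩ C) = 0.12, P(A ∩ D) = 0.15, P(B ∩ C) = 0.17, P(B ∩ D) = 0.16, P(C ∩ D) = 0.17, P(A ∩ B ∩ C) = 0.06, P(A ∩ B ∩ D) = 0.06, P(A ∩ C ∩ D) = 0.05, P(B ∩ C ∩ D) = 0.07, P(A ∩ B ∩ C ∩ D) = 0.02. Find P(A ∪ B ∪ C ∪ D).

P(A ∪ B ∪ C ∪ D) = 0.40 + 0.39 + 0.40 + 0.43 − 0.17 − 0.12 − 0.15 − 0.17 − 0.16 − 0.17 + 0.06 + 0.06 + 0.05 + 0.07 − 0.02 = 0.90

0.90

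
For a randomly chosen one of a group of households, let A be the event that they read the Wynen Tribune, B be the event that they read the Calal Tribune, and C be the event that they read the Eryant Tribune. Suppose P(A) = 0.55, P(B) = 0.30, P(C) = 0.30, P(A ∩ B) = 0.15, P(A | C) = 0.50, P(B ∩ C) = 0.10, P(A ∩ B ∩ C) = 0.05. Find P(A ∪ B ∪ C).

0.80

P(A ∩ C) = P(C)·P(A|C) = 0.30 × 0.50 = 0.15
By inclusion-exclusion,
P(A ∪ B ∪ C) = 0.55 + 0.30 + 0.30 − 0.15 − 0.15 − 0.10 + 0.05 = 0.80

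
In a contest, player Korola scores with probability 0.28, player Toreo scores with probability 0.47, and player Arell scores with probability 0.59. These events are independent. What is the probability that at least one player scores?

Independence gives P(none) = ∏(1 − pᵢ).
P(none) = (1 − 0.28) × (1 − 0.47) × (1 − 0.59) = 0.72 × 0.53 × 0.41 = 0.156456
P(at least one) = 1 − 0.156456 = 0.843544

0.843544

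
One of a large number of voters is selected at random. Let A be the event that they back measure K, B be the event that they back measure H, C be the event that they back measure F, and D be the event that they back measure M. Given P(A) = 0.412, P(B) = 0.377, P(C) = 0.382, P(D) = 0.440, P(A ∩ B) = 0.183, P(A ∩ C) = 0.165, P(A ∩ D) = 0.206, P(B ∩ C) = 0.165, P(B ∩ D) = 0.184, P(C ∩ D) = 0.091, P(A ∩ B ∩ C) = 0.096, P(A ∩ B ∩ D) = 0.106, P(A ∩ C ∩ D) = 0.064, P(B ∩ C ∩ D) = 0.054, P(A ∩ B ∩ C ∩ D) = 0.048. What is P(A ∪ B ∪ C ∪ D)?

By inclusion-exclusion,
P(A ∪ B ∪ C ∪ D) = 0.412 + 0.377 + 0.382 + 0.440 − 0.183 − 0.165 − 0.206 − 0.165 − 0.184 − 0.091 + 0.096 + 0.106 + 0.064 + 0.054 − 0.048 = 0.889

0.889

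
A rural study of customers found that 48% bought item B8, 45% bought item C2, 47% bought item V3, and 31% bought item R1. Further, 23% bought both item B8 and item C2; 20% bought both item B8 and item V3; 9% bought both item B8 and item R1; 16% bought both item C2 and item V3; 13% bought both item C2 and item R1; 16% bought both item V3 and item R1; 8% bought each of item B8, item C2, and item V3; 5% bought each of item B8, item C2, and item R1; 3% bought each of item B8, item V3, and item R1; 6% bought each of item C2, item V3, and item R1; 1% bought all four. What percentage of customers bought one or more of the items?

Using inclusion–exclusion:
P(union) = 48 + 45 + 47 + 31 − 23 − 20 − 9 − 16 − 13 − 16 + 8 + 5 + 3 + 6 − 1 = 95%

95%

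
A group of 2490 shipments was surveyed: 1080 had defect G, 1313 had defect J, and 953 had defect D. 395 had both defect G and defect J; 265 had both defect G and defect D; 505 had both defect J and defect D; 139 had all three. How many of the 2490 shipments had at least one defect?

2320

By inclusion-exclusion,
|union| = 1080 + 1313 + 953 − 395 − 265 − 505 + 139 = 2320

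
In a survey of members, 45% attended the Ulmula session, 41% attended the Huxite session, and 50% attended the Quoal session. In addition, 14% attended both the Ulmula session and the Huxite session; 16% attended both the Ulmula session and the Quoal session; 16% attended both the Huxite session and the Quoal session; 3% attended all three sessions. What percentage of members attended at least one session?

93%

P(union) = 45 + 41 + 50 − 14 − 16 − 16 + 3 = 93%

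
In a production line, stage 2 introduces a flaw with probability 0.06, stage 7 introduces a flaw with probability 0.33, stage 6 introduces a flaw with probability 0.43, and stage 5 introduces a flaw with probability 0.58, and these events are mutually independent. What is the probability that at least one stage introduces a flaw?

0.84922588

P(none) = (1 − 0.06) × (1 − 0.33) × (1 − 0.43) × (1 − 0.58) = 0.94 × 0.67 × 0.57 × 0.42 = 0.15077412
P(at least one) = 1 − 0.15077412 = 0.84922588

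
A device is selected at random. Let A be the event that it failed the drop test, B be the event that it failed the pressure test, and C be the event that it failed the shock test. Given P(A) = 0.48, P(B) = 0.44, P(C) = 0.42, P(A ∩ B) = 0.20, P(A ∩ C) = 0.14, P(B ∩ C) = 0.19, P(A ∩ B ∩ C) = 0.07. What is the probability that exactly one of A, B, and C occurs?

By inclusion–exclusion (exactly-one form):
P(exactly one) = 0.48 + 0.44 + 0.42 − 2·0.20 − 2·0.14 − 2·0.19 + 3·0.07 = 0.49

0.49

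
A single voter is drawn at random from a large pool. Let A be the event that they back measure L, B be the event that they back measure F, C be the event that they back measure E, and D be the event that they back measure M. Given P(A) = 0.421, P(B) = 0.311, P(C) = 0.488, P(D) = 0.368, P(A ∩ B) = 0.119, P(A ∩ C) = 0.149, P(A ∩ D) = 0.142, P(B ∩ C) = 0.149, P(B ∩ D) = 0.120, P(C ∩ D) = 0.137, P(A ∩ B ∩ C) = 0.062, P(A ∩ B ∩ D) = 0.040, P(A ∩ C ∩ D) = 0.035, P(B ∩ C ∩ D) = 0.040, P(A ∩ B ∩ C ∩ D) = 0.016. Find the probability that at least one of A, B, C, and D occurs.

Using inclusion–exclusion:
P(A ∪ B ∪ C ∪ D) = 0.421 + 0.311 + 0.488 + 0.368 − 0.119 − 0.149 − 0.142 − 0.149 − 0.120 − 0.137 + 0.062 + 0.040 + 0.035 + 0.040 − 0.016 = 0.933

0.933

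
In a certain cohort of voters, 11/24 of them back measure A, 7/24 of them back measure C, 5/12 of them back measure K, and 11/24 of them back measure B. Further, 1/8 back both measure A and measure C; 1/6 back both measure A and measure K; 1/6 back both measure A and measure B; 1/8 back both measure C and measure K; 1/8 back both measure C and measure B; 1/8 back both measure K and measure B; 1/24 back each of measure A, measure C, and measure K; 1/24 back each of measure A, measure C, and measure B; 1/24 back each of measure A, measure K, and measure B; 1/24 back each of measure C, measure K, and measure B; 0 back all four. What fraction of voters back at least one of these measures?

23/24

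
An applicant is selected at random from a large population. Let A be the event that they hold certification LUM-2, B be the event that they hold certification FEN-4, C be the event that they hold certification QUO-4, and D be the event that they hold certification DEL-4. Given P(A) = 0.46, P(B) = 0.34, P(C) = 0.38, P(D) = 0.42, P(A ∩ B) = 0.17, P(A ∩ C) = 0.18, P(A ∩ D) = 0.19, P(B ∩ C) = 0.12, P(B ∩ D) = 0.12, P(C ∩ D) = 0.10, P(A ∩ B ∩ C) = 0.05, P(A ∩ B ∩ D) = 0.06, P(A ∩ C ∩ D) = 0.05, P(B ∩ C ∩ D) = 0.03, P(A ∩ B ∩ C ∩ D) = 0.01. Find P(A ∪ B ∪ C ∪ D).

Inclusion–exclusion gives
P(A ∪ B ∪ C ∪ D) = 0.46 + 0.34 + 0.38 + 0.42 − 0.17 − 0.18 − 0.19 − 0.12 − 0.12 − 0.10 + 0.05 + 0.06 + 0.05 + 0.03 − 0.01 = 0.90

0.90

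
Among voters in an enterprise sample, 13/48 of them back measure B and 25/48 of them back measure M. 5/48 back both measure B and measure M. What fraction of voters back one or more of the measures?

11/16

By inclusion-exclusion,
P(≥1) = 13/48 + 25/48 − 5/48 = 11/16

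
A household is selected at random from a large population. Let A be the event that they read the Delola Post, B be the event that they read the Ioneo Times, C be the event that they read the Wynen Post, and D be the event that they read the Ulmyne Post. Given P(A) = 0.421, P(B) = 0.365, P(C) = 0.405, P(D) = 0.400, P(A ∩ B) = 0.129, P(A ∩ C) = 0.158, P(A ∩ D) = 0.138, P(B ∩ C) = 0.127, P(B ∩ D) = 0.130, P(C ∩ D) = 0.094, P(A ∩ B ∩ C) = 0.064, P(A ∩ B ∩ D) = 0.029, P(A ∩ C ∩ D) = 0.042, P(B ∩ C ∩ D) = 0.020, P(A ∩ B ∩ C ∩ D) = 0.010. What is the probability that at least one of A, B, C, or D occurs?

By inclusion-exclusion,
P(A ∪ B ∪ C ∪ D) = 0.421 + 0.365 + 0.405 + 0.400 − 0.129 − 0.158 − 0.138 − 0.127 − 0.130 − 0.094 + 0.064 + 0.029 + 0.042 + 0.020 − 0.010 = 0.960

0.960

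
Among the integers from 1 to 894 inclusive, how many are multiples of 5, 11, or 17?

178 + 81 + 52 − 16 − 10 − 4 + 0 = 281

281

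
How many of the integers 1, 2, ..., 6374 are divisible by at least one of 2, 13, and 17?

floor(6374/2) + floor(6374/13) + floor(6374/17) − floor(6374/26) − floor(6374/34) − floor(6374/221) + floor(6374/442) = 3187 + 490 + 374 − 245 − 187 − 28 + 14 = 3605

3605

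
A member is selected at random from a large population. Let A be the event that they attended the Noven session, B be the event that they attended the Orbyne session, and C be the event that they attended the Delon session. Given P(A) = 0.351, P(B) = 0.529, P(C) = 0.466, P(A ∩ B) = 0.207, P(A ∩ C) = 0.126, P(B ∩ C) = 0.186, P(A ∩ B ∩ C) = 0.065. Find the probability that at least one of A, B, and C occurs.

0.892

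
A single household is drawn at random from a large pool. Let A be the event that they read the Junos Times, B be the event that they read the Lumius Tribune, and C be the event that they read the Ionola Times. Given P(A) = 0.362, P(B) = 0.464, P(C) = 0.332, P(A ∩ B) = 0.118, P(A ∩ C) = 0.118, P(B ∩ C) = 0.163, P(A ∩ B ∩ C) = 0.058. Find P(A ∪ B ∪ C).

0.817

P(A ∪ B ∪ C) = 0.362 + 0.464 + 0.332 − 0.118 − 0.118 − 0.163 + 0.058 = 0.817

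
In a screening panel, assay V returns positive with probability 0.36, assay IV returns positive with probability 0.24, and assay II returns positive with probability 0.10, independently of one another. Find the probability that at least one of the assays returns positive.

0.56224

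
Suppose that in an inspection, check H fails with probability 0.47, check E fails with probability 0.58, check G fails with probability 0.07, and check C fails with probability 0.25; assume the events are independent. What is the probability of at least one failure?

0.8447365

P(none) = (1 − 0.47) × (1 − 0.58) × (1 − 0.07) × (1 − 0.25) = 0.53 × 0.42 × 0.93 × 0.75 = 0.1552635
P(at least one) = 1 − 0.1552635 = 0.8447365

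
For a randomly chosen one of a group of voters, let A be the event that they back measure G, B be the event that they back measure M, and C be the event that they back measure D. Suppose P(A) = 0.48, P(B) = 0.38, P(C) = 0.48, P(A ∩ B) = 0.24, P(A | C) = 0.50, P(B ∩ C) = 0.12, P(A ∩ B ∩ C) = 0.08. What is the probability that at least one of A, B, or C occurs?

0.82

P(A ∩ C) = P(C)·P(A|C) = 0.48 × 0.50 = 0.24
P(A ∪ B ∪ C) = 0.48 + 0.38 + 0.48 − 0.24 − 0.24 − 0.12 + 0.08 = 0.82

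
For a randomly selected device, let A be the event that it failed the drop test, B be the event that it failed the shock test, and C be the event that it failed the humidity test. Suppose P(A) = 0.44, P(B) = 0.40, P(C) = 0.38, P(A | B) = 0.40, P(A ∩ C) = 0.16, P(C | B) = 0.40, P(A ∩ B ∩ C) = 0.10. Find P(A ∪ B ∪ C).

0.84

P(A ∩ B) = P(B)·P(A|B) = 0.40 × 0.40 = 0.16
P(B ∩ C) = P(B)·P(C|B) = 0.40 × 0.40 = 0.16
P(A ∪ B ∪ C) = 0.44 + 0.40 + 0.38 − 0.16 − 0.16 − 0.16 + 0.10 = 0.84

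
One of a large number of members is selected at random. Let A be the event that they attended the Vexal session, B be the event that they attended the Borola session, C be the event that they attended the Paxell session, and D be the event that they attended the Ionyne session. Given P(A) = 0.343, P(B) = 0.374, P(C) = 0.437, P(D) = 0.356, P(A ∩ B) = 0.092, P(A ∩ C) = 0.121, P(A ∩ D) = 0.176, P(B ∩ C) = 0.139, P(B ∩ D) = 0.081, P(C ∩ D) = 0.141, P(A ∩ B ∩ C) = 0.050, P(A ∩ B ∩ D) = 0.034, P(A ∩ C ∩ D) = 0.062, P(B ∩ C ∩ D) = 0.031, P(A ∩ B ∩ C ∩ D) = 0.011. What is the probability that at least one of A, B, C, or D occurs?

P(A ∪ B ∪ C ∪ D) = 0.343 + 0.374 + 0.437 + 0.356 − 0.092 − 0.121 − 0.176 − 0.139 − 0.081 − 0.141 + 0.050 + 0.034 + 0.062 + 0.031 − 0.011 = 0.926

0.926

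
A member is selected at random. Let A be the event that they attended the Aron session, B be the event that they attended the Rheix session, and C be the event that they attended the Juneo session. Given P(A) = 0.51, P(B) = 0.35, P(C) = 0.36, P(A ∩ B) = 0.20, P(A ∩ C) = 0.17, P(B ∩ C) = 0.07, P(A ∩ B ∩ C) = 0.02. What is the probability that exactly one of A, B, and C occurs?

Using the inclusion–exclusion count for exactly one event:
P(exactly one) = 0.51 + 0.35 + 0.36 − 2·0.20 − 2·0.17 − 2·0.07 + 3·0.02 = 0.40

0.40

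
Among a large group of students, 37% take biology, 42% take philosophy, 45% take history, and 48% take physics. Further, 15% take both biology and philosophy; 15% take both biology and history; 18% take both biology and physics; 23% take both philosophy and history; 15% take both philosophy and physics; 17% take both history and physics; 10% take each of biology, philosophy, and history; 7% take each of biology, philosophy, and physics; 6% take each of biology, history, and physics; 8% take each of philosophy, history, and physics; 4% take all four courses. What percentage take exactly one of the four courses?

43%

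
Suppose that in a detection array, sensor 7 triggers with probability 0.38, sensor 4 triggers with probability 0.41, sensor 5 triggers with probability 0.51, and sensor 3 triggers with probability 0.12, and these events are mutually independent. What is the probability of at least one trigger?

P(none) = (1 − 0.38) × (1 − 0.41) × (1 − 0.51) × (1 − 0.12) = 0.62 × 0.59 × 0.49 × 0.88 = 0.15773296
P(at least one) = 1 − 0.15773296 = 0.84226704

0.84226704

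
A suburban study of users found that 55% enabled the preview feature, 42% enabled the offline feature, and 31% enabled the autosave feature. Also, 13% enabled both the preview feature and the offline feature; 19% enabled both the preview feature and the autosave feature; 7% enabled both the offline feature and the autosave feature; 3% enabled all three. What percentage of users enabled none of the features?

Using inclusion–exclusion:
P(≥1) = 55 + 42 + 31 − 13 − 19 − 7 + 3 = 92%
P(none) = 100% − 92% = 8%

8%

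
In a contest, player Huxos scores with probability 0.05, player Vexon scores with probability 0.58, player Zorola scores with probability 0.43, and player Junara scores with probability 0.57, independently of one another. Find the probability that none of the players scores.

0.0977949

Since the events are independent, P(none) is the product of the individual non-occurrence probabilities.
P(none) = (1 − 0.05) × (1 − 0.58) × (1 − 0.43) × (1 − 0.57) = 0.95 × 0.42 × 0.57 × 0.43 = 0.0977949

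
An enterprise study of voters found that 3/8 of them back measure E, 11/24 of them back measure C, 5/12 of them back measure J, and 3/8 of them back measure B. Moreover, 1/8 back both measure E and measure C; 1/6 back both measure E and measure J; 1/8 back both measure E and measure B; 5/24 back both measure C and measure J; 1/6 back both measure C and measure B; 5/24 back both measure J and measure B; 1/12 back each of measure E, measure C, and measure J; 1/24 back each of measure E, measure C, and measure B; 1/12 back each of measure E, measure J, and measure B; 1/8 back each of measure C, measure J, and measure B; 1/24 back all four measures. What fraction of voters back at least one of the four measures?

Apply inclusion-exclusion:
P(≥1) = 3/8 + 11/24 + 5/12 + 3/8 − 1/8 − 1/6 − 1/8 − 5/24 − 1/6 − 5/24 + 1/12 + 1/24 + 1/12 + 1/8 − 1/24 = 11/12

11/12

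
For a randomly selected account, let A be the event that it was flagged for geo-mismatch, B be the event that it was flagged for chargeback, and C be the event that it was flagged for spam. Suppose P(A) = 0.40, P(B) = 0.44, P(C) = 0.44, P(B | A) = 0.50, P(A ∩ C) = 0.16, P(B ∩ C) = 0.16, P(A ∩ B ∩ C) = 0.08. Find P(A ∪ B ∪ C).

0.84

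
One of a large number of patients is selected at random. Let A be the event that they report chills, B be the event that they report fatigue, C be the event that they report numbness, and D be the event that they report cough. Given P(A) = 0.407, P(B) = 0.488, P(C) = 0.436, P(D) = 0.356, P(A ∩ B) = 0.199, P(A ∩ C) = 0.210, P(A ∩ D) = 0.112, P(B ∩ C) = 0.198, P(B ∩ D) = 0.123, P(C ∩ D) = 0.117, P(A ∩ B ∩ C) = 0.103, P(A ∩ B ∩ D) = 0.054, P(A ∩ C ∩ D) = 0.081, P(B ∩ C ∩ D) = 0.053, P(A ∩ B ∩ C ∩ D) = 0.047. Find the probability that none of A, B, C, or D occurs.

0.028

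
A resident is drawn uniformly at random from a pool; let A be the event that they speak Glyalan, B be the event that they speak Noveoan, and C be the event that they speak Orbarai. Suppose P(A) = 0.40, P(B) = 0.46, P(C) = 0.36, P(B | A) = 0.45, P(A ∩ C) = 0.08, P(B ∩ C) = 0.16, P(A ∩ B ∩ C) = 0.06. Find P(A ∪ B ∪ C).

0.86

P(A ∩ B) = P(A)·P(B|A) = 0.40 × 0.45 = 0.18
P(A ∪ B ∪ C) = 0.40 + 0.46 + 0.36 − 0.18 − 0.08 − 0.16 + 0.06 = 0.86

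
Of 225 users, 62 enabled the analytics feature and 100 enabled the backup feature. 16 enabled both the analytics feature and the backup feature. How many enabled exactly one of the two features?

130

By inclusion–exclusion (exactly-one form):
N(exactly one) = 62 + 100 − 2·16 = 130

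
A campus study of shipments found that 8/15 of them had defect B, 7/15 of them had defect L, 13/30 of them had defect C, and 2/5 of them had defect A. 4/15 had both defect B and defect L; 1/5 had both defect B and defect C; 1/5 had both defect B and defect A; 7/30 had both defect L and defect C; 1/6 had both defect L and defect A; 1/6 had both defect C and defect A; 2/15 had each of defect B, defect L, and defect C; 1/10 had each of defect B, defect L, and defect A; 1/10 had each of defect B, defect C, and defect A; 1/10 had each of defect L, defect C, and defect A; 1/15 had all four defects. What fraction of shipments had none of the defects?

1/30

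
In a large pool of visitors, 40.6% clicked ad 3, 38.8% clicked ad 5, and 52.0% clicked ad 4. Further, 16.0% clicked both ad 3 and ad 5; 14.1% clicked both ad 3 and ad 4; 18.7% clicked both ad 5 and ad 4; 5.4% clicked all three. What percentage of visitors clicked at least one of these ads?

88.0%

Apply inclusion-exclusion:
P(union) = 40.6 + 38.8 + 52.0 − 16.0 − 14.1 − 18.7 + 5.4 = 88.0%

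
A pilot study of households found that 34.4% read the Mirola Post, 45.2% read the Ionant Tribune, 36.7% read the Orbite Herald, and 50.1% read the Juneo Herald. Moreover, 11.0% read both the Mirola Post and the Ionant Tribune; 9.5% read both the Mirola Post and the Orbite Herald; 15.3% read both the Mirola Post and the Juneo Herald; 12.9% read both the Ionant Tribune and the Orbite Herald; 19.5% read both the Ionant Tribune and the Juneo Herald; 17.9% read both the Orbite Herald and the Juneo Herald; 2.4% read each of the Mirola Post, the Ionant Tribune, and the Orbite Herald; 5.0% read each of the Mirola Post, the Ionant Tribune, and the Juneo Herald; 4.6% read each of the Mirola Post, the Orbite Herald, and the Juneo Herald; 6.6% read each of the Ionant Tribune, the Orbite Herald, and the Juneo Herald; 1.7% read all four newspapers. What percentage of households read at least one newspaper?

P(≥1) = 34.4 + 45.2 + 36.7 + 50.1 − 11.0 − 9.5 − 15.3 − 12.9 − 19.5 − 17.9 + 2.4 + 5.0 + 4.6 + 6.6 − 1.7 = 97.2%

97.2%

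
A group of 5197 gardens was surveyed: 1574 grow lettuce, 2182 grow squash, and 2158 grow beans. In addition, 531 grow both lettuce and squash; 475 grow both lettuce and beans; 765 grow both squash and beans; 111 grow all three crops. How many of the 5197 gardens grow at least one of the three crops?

4254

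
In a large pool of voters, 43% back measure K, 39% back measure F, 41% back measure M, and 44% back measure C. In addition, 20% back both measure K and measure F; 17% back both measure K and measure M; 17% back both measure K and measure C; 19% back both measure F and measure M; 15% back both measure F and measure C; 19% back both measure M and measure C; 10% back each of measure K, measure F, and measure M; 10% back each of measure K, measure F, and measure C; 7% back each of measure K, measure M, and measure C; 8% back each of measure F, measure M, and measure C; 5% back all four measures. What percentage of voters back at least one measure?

90%

By inclusion-exclusion,
P(union) = 43 + 39 + 41 + 44 − 20 − 17 − 17 − 19 − 15 − 19 + 10 + 10 + 7 + 8 − 5 = 90%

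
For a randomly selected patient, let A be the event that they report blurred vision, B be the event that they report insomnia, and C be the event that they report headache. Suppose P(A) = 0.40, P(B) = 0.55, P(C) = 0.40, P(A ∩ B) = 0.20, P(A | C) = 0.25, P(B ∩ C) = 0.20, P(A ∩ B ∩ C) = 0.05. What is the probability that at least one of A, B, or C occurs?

0.90

P(A ∩ C) = P(C)·P(A|C) = 0.40 × 0.25 = 0.10
P(A ∪ B ∪ C) = 0.40 + 0.55 + 0.40 − 0.20 − 0.10 − 0.20 + 0.05 = 0.90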